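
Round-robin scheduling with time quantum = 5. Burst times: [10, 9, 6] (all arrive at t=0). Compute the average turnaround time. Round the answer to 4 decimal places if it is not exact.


Time quantum = 5
Execution trace:
  J1 runs 5 units, time = 5
  J2 runs 5 units, time = 10
  J3 runs 5 units, time = 15
  J1 runs 5 units, time = 20
  J2 runs 4 units, time = 24
  J3 runs 1 units, time = 25
Finish times: [20, 24, 25]
Average turnaround = 69/3 = 23.0

23.0


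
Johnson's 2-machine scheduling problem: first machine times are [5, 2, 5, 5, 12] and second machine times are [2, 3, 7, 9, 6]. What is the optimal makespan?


Apply Johnson's rule:
  Group 1 (a <= b): [(2, 2, 3), (3, 5, 7), (4, 5, 9)]
  Group 2 (a > b): [(5, 12, 6), (1, 5, 2)]
Optimal job order: [2, 3, 4, 5, 1]
Schedule:
  Job 2: M1 done at 2, M2 done at 5
  Job 3: M1 done at 7, M2 done at 14
  Job 4: M1 done at 12, M2 done at 23
  Job 5: M1 done at 24, M2 done at 30
  Job 1: M1 done at 29, M2 done at 32
Makespan = 32

32


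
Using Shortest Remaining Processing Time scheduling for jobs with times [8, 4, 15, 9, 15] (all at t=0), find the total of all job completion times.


Since all jobs arrive at t=0, SRPT equals SPT ordering.
SPT order: [4, 8, 9, 15, 15]
Completion times:
  Job 1: p=4, C=4
  Job 2: p=8, C=12
  Job 3: p=9, C=21
  Job 4: p=15, C=36
  Job 5: p=15, C=51
Total completion time = 4 + 12 + 21 + 36 + 51 = 124

124


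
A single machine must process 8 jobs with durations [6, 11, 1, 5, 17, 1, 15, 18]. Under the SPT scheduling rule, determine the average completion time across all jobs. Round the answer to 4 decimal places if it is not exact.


Sort jobs by processing time (SPT order): [1, 1, 5, 6, 11, 15, 17, 18]
Compute completion times sequentially:
  Job 1: processing = 1, completes at 1
  Job 2: processing = 1, completes at 2
  Job 3: processing = 5, completes at 7
  Job 4: processing = 6, completes at 13
  Job 5: processing = 11, completes at 24
  Job 6: processing = 15, completes at 39
  Job 7: processing = 17, completes at 56
  Job 8: processing = 18, completes at 74
Sum of completion times = 216
Average completion time = 216/8 = 27.0

27.0


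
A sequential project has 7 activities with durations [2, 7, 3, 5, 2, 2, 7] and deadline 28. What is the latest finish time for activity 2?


LF(activity 2) = deadline - sum of successor durations
Successors: activities 3 through 7 with durations [3, 5, 2, 2, 7]
Sum of successor durations = 19
LF = 28 - 19 = 9

9


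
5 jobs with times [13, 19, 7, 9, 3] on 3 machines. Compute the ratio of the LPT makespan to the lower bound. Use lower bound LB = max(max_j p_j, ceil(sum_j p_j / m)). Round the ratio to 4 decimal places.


LPT order: [19, 13, 9, 7, 3]
Machine loads after assignment: [19, 16, 16]
LPT makespan = 19
Lower bound = max(max_job, ceil(total/3)) = max(19, 17) = 19
Ratio = 19 / 19 = 1.0

1.0


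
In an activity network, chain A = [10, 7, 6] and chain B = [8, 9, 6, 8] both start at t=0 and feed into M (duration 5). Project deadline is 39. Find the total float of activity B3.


Forward pass: ES(B3) = sum of predecessors on chain B = 17
EF = ES + duration = 17 + 6 = 23
Backward pass: LF(M) = deadline = 39; LS(M) = 39 - 5 = 34
LF(B3) = LS(M) - sum(successors on chain B) = 34 - 8 = 26
LS = LF - duration = 26 - 6 = 20
Total float = LS - ES = 20 - 17 = 3

3


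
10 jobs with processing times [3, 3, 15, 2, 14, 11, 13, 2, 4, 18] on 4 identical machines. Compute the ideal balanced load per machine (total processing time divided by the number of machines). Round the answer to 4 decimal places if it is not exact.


Total processing time = 3 + 3 + 15 + 2 + 14 + 11 + 13 + 2 + 4 + 18 = 85
Number of machines = 4
Ideal balanced load = 85 / 4 = 21.25

21.25


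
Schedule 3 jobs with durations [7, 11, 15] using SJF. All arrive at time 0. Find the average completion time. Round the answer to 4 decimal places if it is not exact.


SJF order (ascending): [7, 11, 15]
Completion times:
  Job 1: burst=7, C=7
  Job 2: burst=11, C=18
  Job 3: burst=15, C=33
Average completion = 58/3 = 19.3333

19.3333


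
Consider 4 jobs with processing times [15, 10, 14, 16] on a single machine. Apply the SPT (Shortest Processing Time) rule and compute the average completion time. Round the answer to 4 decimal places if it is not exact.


Sort jobs by processing time (SPT order): [10, 14, 15, 16]
Compute completion times sequentially:
  Job 1: processing = 10, completes at 10
  Job 2: processing = 14, completes at 24
  Job 3: processing = 15, completes at 39
  Job 4: processing = 16, completes at 55
Sum of completion times = 128
Average completion time = 128/4 = 32.0

32.0


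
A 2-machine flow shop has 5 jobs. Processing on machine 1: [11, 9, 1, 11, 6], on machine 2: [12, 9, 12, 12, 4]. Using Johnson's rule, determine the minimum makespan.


Apply Johnson's rule:
  Group 1 (a <= b): [(3, 1, 12), (2, 9, 9), (1, 11, 12), (4, 11, 12)]
  Group 2 (a > b): [(5, 6, 4)]
Optimal job order: [3, 2, 1, 4, 5]
Schedule:
  Job 3: M1 done at 1, M2 done at 13
  Job 2: M1 done at 10, M2 done at 22
  Job 1: M1 done at 21, M2 done at 34
  Job 4: M1 done at 32, M2 done at 46
  Job 5: M1 done at 38, M2 done at 50
Makespan = 50

50


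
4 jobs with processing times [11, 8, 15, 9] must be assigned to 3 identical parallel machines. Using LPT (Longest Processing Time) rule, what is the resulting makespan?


Sort jobs in decreasing order (LPT): [15, 11, 9, 8]
Assign each job to the least loaded machine:
  Machine 1: jobs [15], load = 15
  Machine 2: jobs [11], load = 11
  Machine 3: jobs [9, 8], load = 17
Makespan = max load = 17

17


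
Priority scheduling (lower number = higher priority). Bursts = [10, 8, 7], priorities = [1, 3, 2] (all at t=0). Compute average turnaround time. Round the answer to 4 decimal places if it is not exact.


Sort by priority (ascending = highest first):
Order: [(1, 10), (2, 7), (3, 8)]
Completion times:
  Priority 1, burst=10, C=10
  Priority 2, burst=7, C=17
  Priority 3, burst=8, C=25
Average turnaround = 52/3 = 17.3333

17.3333


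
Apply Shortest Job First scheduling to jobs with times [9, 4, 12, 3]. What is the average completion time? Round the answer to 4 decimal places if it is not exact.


SJF order (ascending): [3, 4, 9, 12]
Completion times:
  Job 1: burst=3, C=3
  Job 2: burst=4, C=7
  Job 3: burst=9, C=16
  Job 4: burst=12, C=28
Average completion = 54/4 = 13.5

13.5


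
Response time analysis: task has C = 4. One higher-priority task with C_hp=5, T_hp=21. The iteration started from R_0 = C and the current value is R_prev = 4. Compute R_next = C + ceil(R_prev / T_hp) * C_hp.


R_next = C + ceil(R_prev / T_hp) * C_hp
ceil(4 / 21) = ceil(0.1905) = 1
Interference = 1 * 5 = 5
R_next = 4 + 5 = 9

9


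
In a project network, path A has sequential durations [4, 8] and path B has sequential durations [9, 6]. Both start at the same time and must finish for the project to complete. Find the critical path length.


Path A total = 4 + 8 = 12
Path B total = 9 + 6 = 15
Critical path = longest path = max(12, 15) = 15

15


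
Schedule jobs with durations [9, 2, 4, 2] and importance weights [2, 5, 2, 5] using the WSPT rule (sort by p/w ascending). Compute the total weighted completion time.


Compute p/w ratios and sort ascending (WSPT): [(2, 5), (2, 5), (4, 2), (9, 2)]
Compute weighted completion times:
  Job (p=2,w=5): C=2, w*C=5*2=10
  Job (p=2,w=5): C=4, w*C=5*4=20
  Job (p=4,w=2): C=8, w*C=2*8=16
  Job (p=9,w=2): C=17, w*C=2*17=34
Total weighted completion time = 80

80


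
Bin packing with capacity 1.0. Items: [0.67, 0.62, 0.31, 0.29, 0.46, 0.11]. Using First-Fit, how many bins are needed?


Place items sequentially using First-Fit:
  Item 0.67 -> new Bin 1
  Item 0.62 -> new Bin 2
  Item 0.31 -> Bin 1 (now 0.98)
  Item 0.29 -> Bin 2 (now 0.91)
  Item 0.46 -> new Bin 3
  Item 0.11 -> Bin 3 (now 0.57)
Total bins used = 3

3


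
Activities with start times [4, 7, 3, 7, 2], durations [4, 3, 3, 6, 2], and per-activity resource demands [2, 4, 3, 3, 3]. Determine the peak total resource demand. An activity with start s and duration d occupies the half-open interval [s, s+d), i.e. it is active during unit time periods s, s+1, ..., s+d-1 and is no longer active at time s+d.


Each activity i is active on [start_i, start_i + duration_i).
Compute total resource usage per time slot:
  t=0: active resources = [], total = 0
  t=1: active resources = [], total = 0
  t=2: active resources = [3], total = 3
  t=3: active resources = [3, 3], total = 6
  t=4: active resources = [2, 3], total = 5
  t=5: active resources = [2, 3], total = 5
  t=6: active resources = [2], total = 2
  t=7: active resources = [2, 4, 3], total = 9
  t=8: active resources = [4, 3], total = 7
  t=9: active resources = [4, 3], total = 7
  t=10: active resources = [3], total = 3
  t=11: active resources = [3], total = 3
  t=12: active resources = [3], total = 3
Peak resource demand = 9

9


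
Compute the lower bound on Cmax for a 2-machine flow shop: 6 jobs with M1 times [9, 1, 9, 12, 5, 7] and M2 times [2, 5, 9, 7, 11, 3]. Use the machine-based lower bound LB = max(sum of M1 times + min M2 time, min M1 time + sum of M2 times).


LB1 = sum(M1 times) + min(M2 times) = 43 + 2 = 45
LB2 = min(M1 times) + sum(M2 times) = 1 + 37 = 38
Lower bound = max(LB1, LB2) = max(45, 38) = 45

45


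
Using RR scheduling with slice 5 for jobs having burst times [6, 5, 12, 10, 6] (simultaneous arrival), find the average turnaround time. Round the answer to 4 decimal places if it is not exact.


Time quantum = 5
Execution trace:
  J1 runs 5 units, time = 5
  J2 runs 5 units, time = 10
  J3 runs 5 units, time = 15
  J4 runs 5 units, time = 20
  J5 runs 5 units, time = 25
  J1 runs 1 units, time = 26
  J3 runs 5 units, time = 31
  J4 runs 5 units, time = 36
  J5 runs 1 units, time = 37
  J3 runs 2 units, time = 39
Finish times: [26, 10, 39, 36, 37]
Average turnaround = 148/5 = 29.6

29.6


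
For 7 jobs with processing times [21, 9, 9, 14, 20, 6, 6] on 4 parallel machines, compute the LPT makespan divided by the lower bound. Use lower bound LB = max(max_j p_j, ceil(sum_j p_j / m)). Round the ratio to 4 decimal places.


LPT order: [21, 20, 14, 9, 9, 6, 6]
Machine loads after assignment: [21, 20, 20, 24]
LPT makespan = 24
Lower bound = max(max_job, ceil(total/4)) = max(21, 22) = 22
Ratio = 24 / 22 = 1.0909

1.0909


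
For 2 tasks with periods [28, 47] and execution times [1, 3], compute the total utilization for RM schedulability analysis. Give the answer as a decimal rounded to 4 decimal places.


Compute individual utilizations (exact fractions):
  Task 1: C/T = 1/28 (approx. 0.0357)
  Task 2: C/T = 3/47 (approx. 0.0638)
Total utilization U = 1/28 + 3/47 = 131/1316
Rounded to 4 decimal places: U = 0.0995
RM (Liu & Layland) bound for 2 tasks = 0.828427; compare with U = 131/1316 (approx. 0.099544)
U <= bound, so schedulable by RM sufficient condition.

0.0995


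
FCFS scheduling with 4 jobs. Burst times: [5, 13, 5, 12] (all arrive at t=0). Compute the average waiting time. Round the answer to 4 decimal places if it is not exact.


FCFS order (as given): [5, 13, 5, 12]
Waiting times:
  Job 1: wait = 0
  Job 2: wait = 5
  Job 3: wait = 18
  Job 4: wait = 23
Sum of waiting times = 46
Average waiting time = 46/4 = 11.5

11.5


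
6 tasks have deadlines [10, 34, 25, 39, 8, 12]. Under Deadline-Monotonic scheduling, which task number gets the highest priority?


Sort tasks by relative deadline (ascending):
  Task 5: deadline = 8
  Task 1: deadline = 10
  Task 6: deadline = 12
  Task 3: deadline = 25
  Task 2: deadline = 34
  Task 4: deadline = 39
Priority order (highest first): [5, 1, 6, 3, 2, 4]
Highest priority task = 5

5


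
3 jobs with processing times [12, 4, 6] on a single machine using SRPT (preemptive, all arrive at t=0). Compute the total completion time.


Since all jobs arrive at t=0, SRPT equals SPT ordering.
SPT order: [4, 6, 12]
Completion times:
  Job 1: p=4, C=4
  Job 2: p=6, C=10
  Job 3: p=12, C=22
Total completion time = 4 + 10 + 22 = 36

36


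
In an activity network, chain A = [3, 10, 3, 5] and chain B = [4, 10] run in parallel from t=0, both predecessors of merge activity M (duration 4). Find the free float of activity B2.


ES(B2) = sum of predecessors on chain B = 4
EF(B2) = ES + duration = 4 + 10 = 14
Successor of B2 is M. ES(M) = max(sum(A), sum(B)) = max(21, 14) = 21
Free float = ES(successor) - EF(current) = 21 - 14 = 7

7


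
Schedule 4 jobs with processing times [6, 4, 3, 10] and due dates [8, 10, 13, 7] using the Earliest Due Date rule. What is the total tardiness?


Sort by due date (EDD order): [(10, 7), (6, 8), (4, 10), (3, 13)]
Compute completion times and tardiness:
  Job 1: p=10, d=7, C=10, tardiness=max(0,10-7)=3
  Job 2: p=6, d=8, C=16, tardiness=max(0,16-8)=8
  Job 3: p=4, d=10, C=20, tardiness=max(0,20-10)=10
  Job 4: p=3, d=13, C=23, tardiness=max(0,23-13)=10
Total tardiness = 31

31


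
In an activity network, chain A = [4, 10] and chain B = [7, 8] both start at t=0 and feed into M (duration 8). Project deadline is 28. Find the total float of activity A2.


Forward pass: ES(A2) = sum of predecessors on chain A = 4
EF = ES + duration = 4 + 10 = 14
Backward pass: LF(M) = deadline = 28; LS(M) = 28 - 8 = 20
LF(A2) = LS(M) - sum(successors on chain A) = 20 - 0 = 20
LS = LF - duration = 20 - 10 = 10
Total float = LS - ES = 10 - 4 = 6

6


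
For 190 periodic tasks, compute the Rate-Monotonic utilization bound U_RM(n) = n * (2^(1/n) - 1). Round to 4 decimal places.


Compute 2^(1/190) = 1.0036548056
Subtract 1: 1.0036548056 - 1 = 0.0036548056
Multiply by n: 190 * 0.0036548056 = 0.6944130640
Round to 4 dp: 0.6944

0.6944


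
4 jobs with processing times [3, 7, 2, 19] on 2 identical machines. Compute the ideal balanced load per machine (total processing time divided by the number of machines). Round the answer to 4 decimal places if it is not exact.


Total processing time = 3 + 7 + 2 + 19 = 31
Number of machines = 2
Ideal balanced load = 31 / 2 = 15.5

15.5


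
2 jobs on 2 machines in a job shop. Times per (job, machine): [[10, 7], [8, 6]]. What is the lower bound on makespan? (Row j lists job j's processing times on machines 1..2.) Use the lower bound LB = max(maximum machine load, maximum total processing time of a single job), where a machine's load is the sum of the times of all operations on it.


Machine loads:
  Machine 1: 10 + 8 = 18
  Machine 2: 7 + 6 = 13
Max machine load = 18
Job totals:
  Job 1: 17
  Job 2: 14
Max job total = 17
Lower bound = max(18, 17) = 18

18


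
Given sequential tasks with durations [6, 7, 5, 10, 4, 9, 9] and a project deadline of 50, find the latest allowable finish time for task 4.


LF(activity 4) = deadline - sum of successor durations
Successors: activities 5 through 7 with durations [4, 9, 9]
Sum of successor durations = 22
LF = 50 - 22 = 28

28


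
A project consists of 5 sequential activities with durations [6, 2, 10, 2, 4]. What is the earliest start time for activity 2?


Activity 2 starts after activities 1 through 1 complete.
Predecessor durations: [6]
ES = 6 = 6

6


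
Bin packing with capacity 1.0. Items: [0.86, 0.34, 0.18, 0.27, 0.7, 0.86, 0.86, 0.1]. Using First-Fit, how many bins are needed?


Place items sequentially using First-Fit:
  Item 0.86 -> new Bin 1
  Item 0.34 -> new Bin 2
  Item 0.18 -> Bin 2 (now 0.52)
  Item 0.27 -> Bin 2 (now 0.79)
  Item 0.7 -> new Bin 3
  Item 0.86 -> new Bin 4
  Item 0.86 -> new Bin 5
  Item 0.1 -> Bin 1 (now 0.96)
Total bins used = 5

5


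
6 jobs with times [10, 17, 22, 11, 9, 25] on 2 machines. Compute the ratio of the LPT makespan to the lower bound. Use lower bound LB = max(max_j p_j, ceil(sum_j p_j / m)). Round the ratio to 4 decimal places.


LPT order: [25, 22, 17, 11, 10, 9]
Machine loads after assignment: [46, 48]
LPT makespan = 48
Lower bound = max(max_job, ceil(total/2)) = max(25, 47) = 47
Ratio = 48 / 47 = 1.0213

1.0213


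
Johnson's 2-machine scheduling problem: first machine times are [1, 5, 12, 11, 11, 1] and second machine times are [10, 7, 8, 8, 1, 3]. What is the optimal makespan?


Apply Johnson's rule:
  Group 1 (a <= b): [(1, 1, 10), (6, 1, 3), (2, 5, 7)]
  Group 2 (a > b): [(3, 12, 8), (4, 11, 8), (5, 11, 1)]
Optimal job order: [1, 6, 2, 3, 4, 5]
Schedule:
  Job 1: M1 done at 1, M2 done at 11
  Job 6: M1 done at 2, M2 done at 14
  Job 2: M1 done at 7, M2 done at 21
  Job 3: M1 done at 19, M2 done at 29
  Job 4: M1 done at 30, M2 done at 38
  Job 5: M1 done at 41, M2 done at 42
Makespan = 42

42


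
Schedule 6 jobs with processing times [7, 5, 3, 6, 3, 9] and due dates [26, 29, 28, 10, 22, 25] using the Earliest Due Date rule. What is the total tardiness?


Sort by due date (EDD order): [(6, 10), (3, 22), (9, 25), (7, 26), (3, 28), (5, 29)]
Compute completion times and tardiness:
  Job 1: p=6, d=10, C=6, tardiness=max(0,6-10)=0
  Job 2: p=3, d=22, C=9, tardiness=max(0,9-22)=0
  Job 3: p=9, d=25, C=18, tardiness=max(0,18-25)=0
  Job 4: p=7, d=26, C=25, tardiness=max(0,25-26)=0
  Job 5: p=3, d=28, C=28, tardiness=max(0,28-28)=0
  Job 6: p=5, d=29, C=33, tardiness=max(0,33-29)=4
Total tardiness = 4

4


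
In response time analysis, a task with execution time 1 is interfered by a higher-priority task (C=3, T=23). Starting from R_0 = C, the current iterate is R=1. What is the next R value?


R_next = C + ceil(R_prev / T_hp) * C_hp
ceil(1 / 23) = ceil(0.0435) = 1
Interference = 1 * 3 = 3
R_next = 1 + 3 = 4

4


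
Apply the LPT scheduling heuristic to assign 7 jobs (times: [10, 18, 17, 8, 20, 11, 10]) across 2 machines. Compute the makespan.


Sort jobs in decreasing order (LPT): [20, 18, 17, 11, 10, 10, 8]
Assign each job to the least loaded machine:
  Machine 1: jobs [20, 11, 10, 8], load = 49
  Machine 2: jobs [18, 17, 10], load = 45
Makespan = max load = 49

49


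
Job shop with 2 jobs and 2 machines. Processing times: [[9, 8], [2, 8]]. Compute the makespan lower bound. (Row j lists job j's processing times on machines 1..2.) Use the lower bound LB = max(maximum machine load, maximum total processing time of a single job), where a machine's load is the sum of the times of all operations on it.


Machine loads:
  Machine 1: 9 + 2 = 11
  Machine 2: 8 + 8 = 16
Max machine load = 16
Job totals:
  Job 1: 17
  Job 2: 10
Max job total = 17
Lower bound = max(16, 17) = 17

17


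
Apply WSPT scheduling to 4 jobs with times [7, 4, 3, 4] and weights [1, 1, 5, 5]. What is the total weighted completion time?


Compute p/w ratios and sort ascending (WSPT): [(3, 5), (4, 5), (4, 1), (7, 1)]
Compute weighted completion times:
  Job (p=3,w=5): C=3, w*C=5*3=15
  Job (p=4,w=5): C=7, w*C=5*7=35
  Job (p=4,w=1): C=11, w*C=1*11=11
  Job (p=7,w=1): C=18, w*C=1*18=18
Total weighted completion time = 79

79


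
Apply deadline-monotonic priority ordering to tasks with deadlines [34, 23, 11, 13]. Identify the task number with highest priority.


Sort tasks by relative deadline (ascending):
  Task 3: deadline = 11
  Task 4: deadline = 13
  Task 2: deadline = 23
  Task 1: deadline = 34
Priority order (highest first): [3, 4, 2, 1]
Highest priority task = 3

3


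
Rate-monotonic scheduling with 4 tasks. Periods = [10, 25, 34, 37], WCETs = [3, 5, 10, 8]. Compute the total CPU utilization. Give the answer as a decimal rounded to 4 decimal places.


Compute individual utilizations (exact fractions):
  Task 1: C/T = 3/10 (approx. 0.3)
  Task 2: C/T = 5/25 = 1/5 (approx. 0.2)
  Task 3: C/T = 10/34 = 5/17 (approx. 0.2941)
  Task 4: C/T = 8/37 (approx. 0.2162)
Total utilization U = 3/10 + 1/5 + 5/17 + 8/37 = 1271/1258
Rounded to 4 decimal places: U = 1.0103
RM (Liu & Layland) bound for 4 tasks = 0.756828; compare with U = 1271/1258 (approx. 1.010334)
U > 1, so the task set is not schedulable (processor overloaded).

1.0103


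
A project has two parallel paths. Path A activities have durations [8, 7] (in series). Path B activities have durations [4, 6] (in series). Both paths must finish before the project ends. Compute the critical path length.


Path A total = 8 + 7 = 15
Path B total = 4 + 6 = 10
Critical path = longest path = max(15, 10) = 15

15


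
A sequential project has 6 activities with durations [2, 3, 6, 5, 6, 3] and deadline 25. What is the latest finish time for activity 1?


LF(activity 1) = deadline - sum of successor durations
Successors: activities 2 through 6 with durations [3, 6, 5, 6, 3]
Sum of successor durations = 23
LF = 25 - 23 = 2

2


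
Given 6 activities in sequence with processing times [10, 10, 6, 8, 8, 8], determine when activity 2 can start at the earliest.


Activity 2 starts after activities 1 through 1 complete.
Predecessor durations: [10]
ES = 10 = 10

10


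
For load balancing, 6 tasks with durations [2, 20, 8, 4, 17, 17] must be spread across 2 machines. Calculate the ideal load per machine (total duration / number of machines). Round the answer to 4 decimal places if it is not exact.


Total processing time = 2 + 20 + 8 + 4 + 17 + 17 = 68
Number of machines = 2
Ideal balanced load = 68 / 2 = 34.0

34.0


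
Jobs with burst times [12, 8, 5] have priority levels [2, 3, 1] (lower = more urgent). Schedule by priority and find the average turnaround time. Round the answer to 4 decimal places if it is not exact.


Sort by priority (ascending = highest first):
Order: [(1, 5), (2, 12), (3, 8)]
Completion times:
  Priority 1, burst=5, C=5
  Priority 2, burst=12, C=17
  Priority 3, burst=8, C=25
Average turnaround = 47/3 = 15.6667

15.6667


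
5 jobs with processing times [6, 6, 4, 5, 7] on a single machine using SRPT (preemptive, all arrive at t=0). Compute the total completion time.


Since all jobs arrive at t=0, SRPT equals SPT ordering.
SPT order: [4, 5, 6, 6, 7]
Completion times:
  Job 1: p=4, C=4
  Job 2: p=5, C=9
  Job 3: p=6, C=15
  Job 4: p=6, C=21
  Job 5: p=7, C=28
Total completion time = 4 + 9 + 15 + 21 + 28 = 77

77


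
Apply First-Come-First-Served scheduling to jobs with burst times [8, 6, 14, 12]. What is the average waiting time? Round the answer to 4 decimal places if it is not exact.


FCFS order (as given): [8, 6, 14, 12]
Waiting times:
  Job 1: wait = 0
  Job 2: wait = 8
  Job 3: wait = 14
  Job 4: wait = 28
Sum of waiting times = 50
Average waiting time = 50/4 = 12.5

12.5


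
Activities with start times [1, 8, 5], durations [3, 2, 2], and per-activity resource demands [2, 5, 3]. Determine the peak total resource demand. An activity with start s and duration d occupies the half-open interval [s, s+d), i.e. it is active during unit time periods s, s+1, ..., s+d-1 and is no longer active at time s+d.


Each activity i is active on [start_i, start_i + duration_i).
Compute total resource usage per time slot:
  t=0: active resources = [], total = 0
  t=1: active resources = [2], total = 2
  t=2: active resources = [2], total = 2
  t=3: active resources = [2], total = 2
  t=4: active resources = [], total = 0
  t=5: active resources = [3], total = 3
  t=6: active resources = [3], total = 3
  t=7: active resources = [], total = 0
  t=8: active resources = [5], total = 5
  t=9: active resources = [5], total = 5
Peak resource demand = 5

5


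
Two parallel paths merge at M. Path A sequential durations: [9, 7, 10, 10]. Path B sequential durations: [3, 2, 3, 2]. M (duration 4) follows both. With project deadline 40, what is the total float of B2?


Forward pass: ES(B2) = sum of predecessors on chain B = 3
EF = ES + duration = 3 + 2 = 5
Backward pass: LF(M) = deadline = 40; LS(M) = 40 - 4 = 36
LF(B2) = LS(M) - sum(successors on chain B) = 36 - 5 = 31
LS = LF - duration = 31 - 2 = 29
Total float = LS - ES = 29 - 3 = 26

26


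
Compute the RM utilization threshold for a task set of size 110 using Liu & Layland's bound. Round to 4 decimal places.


Compute 2^(1/110) = 1.0063212332
Subtract 1: 1.0063212332 - 1 = 0.0063212332
Multiply by n: 110 * 0.0063212332 = 0.6953356520
Round to 4 dp: 0.6953

0.6953


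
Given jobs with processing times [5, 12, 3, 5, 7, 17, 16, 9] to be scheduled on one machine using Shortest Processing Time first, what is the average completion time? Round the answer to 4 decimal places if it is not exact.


Sort jobs by processing time (SPT order): [3, 5, 5, 7, 9, 12, 16, 17]
Compute completion times sequentially:
  Job 1: processing = 3, completes at 3
  Job 2: processing = 5, completes at 8
  Job 3: processing = 5, completes at 13
  Job 4: processing = 7, completes at 20
  Job 5: processing = 9, completes at 29
  Job 6: processing = 12, completes at 41
  Job 7: processing = 16, completes at 57
  Job 8: processing = 17, completes at 74
Sum of completion times = 245
Average completion time = 245/8 = 30.625

30.625


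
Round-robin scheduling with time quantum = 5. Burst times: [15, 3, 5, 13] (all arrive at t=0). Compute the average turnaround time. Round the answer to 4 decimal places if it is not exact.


Time quantum = 5
Execution trace:
  J1 runs 5 units, time = 5
  J2 runs 3 units, time = 8
  J3 runs 5 units, time = 13
  J4 runs 5 units, time = 18
  J1 runs 5 units, time = 23
  J4 runs 5 units, time = 28
  J1 runs 5 units, time = 33
  J4 runs 3 units, time = 36
Finish times: [33, 8, 13, 36]
Average turnaround = 90/4 = 22.5

22.5


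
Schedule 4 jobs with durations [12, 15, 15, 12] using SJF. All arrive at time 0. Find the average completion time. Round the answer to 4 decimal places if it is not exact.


SJF order (ascending): [12, 12, 15, 15]
Completion times:
  Job 1: burst=12, C=12
  Job 2: burst=12, C=24
  Job 3: burst=15, C=39
  Job 4: burst=15, C=54
Average completion = 129/4 = 32.25

32.25


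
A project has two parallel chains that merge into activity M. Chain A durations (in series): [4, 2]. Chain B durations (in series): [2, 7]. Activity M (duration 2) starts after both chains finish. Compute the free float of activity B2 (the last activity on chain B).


ES(B2) = sum of predecessors on chain B = 2
EF(B2) = ES + duration = 2 + 7 = 9
Successor of B2 is M. ES(M) = max(sum(A), sum(B)) = max(6, 9) = 9
Free float = ES(successor) - EF(current) = 9 - 9 = 0

0


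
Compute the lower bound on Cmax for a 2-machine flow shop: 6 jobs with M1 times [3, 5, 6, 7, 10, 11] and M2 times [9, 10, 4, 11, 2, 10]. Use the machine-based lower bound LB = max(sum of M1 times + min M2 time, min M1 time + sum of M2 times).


LB1 = sum(M1 times) + min(M2 times) = 42 + 2 = 44
LB2 = min(M1 times) + sum(M2 times) = 3 + 46 = 49
Lower bound = max(LB1, LB2) = max(44, 49) = 49

49


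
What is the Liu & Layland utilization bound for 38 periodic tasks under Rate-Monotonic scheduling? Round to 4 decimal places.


Compute 2^(1/38) = 1.0184080933
Subtract 1: 1.0184080933 - 1 = 0.0184080933
Multiply by n: 38 * 0.0184080933 = 0.6995075454
Round to 4 dp: 0.6995

0.6995


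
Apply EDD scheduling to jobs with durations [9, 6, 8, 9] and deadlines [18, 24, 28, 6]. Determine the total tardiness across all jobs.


Sort by due date (EDD order): [(9, 6), (9, 18), (6, 24), (8, 28)]
Compute completion times and tardiness:
  Job 1: p=9, d=6, C=9, tardiness=max(0,9-6)=3
  Job 2: p=9, d=18, C=18, tardiness=max(0,18-18)=0
  Job 3: p=6, d=24, C=24, tardiness=max(0,24-24)=0
  Job 4: p=8, d=28, C=32, tardiness=max(0,32-28)=4
Total tardiness = 7

7


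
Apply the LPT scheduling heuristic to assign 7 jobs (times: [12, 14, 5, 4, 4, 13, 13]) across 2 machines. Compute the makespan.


Sort jobs in decreasing order (LPT): [14, 13, 13, 12, 5, 4, 4]
Assign each job to the least loaded machine:
  Machine 1: jobs [14, 12, 5], load = 31
  Machine 2: jobs [13, 13, 4, 4], load = 34
Makespan = max load = 34

34


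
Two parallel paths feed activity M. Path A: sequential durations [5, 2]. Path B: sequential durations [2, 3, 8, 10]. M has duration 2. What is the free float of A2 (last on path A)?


ES(A2) = sum of predecessors on chain A = 5
EF(A2) = ES + duration = 5 + 2 = 7
Successor of A2 is M. ES(M) = max(sum(A), sum(B)) = max(7, 23) = 23
Free float = ES(successor) - EF(current) = 23 - 7 = 16

16


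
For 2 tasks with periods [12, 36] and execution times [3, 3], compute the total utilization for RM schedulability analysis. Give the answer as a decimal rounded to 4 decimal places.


Compute individual utilizations (exact fractions):
  Task 1: C/T = 3/12 = 1/4 (approx. 0.25)
  Task 2: C/T = 3/36 = 1/12 (approx. 0.0833)
Total utilization U = 1/4 + 1/12 = 1/3
Rounded to 4 decimal places: U = 0.3333
RM (Liu & Layland) bound for 2 tasks = 0.828427; compare with U = 1/3 (approx. 0.333333)
U <= bound, so schedulable by RM sufficient condition.

0.3333


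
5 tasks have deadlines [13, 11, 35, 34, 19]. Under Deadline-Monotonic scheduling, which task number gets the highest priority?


Sort tasks by relative deadline (ascending):
  Task 2: deadline = 11
  Task 1: deadline = 13
  Task 5: deadline = 19
  Task 4: deadline = 34
  Task 3: deadline = 35
Priority order (highest first): [2, 1, 5, 4, 3]
Highest priority task = 2

2


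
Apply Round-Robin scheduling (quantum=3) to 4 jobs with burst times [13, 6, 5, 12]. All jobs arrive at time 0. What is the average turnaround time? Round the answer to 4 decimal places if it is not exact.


Time quantum = 3
Execution trace:
  J1 runs 3 units, time = 3
  J2 runs 3 units, time = 6
  J3 runs 3 units, time = 9
  J4 runs 3 units, time = 12
  J1 runs 3 units, time = 15
  J2 runs 3 units, time = 18
  J3 runs 2 units, time = 20
  J4 runs 3 units, time = 23
  J1 runs 3 units, time = 26
  J4 runs 3 units, time = 29
  J1 runs 3 units, time = 32
  J4 runs 3 units, time = 35
  J1 runs 1 units, time = 36
Finish times: [36, 18, 20, 35]
Average turnaround = 109/4 = 27.25

27.25


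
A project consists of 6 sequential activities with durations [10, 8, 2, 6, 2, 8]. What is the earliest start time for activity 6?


Activity 6 starts after activities 1 through 5 complete.
Predecessor durations: [10, 8, 2, 6, 2]
ES = 10 + 8 + 2 + 6 + 2 = 28

28


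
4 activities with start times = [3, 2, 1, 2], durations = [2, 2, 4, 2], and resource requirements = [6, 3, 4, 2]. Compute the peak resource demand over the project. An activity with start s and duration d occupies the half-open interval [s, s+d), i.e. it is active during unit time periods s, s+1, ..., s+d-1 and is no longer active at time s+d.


Each activity i is active on [start_i, start_i + duration_i).
Compute total resource usage per time slot:
  t=0: active resources = [], total = 0
  t=1: active resources = [4], total = 4
  t=2: active resources = [3, 4, 2], total = 9
  t=3: active resources = [6, 3, 4, 2], total = 15
  t=4: active resources = [6, 4], total = 10
Peak resource demand = 15

15


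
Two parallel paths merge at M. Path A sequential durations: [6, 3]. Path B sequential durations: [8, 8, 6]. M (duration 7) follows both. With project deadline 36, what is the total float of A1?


Forward pass: ES(A1) = sum of predecessors on chain A = 0
EF = ES + duration = 0 + 6 = 6
Backward pass: LF(M) = deadline = 36; LS(M) = 36 - 7 = 29
LF(A1) = LS(M) - sum(successors on chain A) = 29 - 3 = 26
LS = LF - duration = 26 - 6 = 20
Total float = LS - ES = 20 - 0 = 20

20


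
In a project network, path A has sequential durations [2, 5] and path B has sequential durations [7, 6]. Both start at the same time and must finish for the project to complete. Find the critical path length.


Path A total = 2 + 5 = 7
Path B total = 7 + 6 = 13
Critical path = longest path = max(7, 13) = 13

13


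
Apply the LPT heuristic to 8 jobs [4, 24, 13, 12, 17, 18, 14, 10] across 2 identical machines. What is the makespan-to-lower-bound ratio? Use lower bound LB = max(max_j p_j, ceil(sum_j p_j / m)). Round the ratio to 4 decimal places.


LPT order: [24, 18, 17, 14, 13, 12, 10, 4]
Machine loads after assignment: [54, 58]
LPT makespan = 58
Lower bound = max(max_job, ceil(total/2)) = max(24, 56) = 56
Ratio = 58 / 56 = 1.0357

1.0357


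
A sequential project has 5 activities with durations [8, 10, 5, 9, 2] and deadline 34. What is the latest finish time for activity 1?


LF(activity 1) = deadline - sum of successor durations
Successors: activities 2 through 5 with durations [10, 5, 9, 2]
Sum of successor durations = 26
LF = 34 - 26 = 8

8


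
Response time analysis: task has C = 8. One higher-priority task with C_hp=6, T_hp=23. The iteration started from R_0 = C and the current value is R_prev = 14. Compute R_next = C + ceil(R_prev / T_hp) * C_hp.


R_next = C + ceil(R_prev / T_hp) * C_hp
ceil(14 / 23) = ceil(0.6087) = 1
Interference = 1 * 6 = 6
R_next = 8 + 6 = 14
R_next = R_prev, so the iteration has converged (response time = 14).

14


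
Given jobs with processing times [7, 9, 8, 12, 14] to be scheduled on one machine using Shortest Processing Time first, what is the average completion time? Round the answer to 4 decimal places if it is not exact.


Sort jobs by processing time (SPT order): [7, 8, 9, 12, 14]
Compute completion times sequentially:
  Job 1: processing = 7, completes at 7
  Job 2: processing = 8, completes at 15
  Job 3: processing = 9, completes at 24
  Job 4: processing = 12, completes at 36
  Job 5: processing = 14, completes at 50
Sum of completion times = 132
Average completion time = 132/5 = 26.4

26.4


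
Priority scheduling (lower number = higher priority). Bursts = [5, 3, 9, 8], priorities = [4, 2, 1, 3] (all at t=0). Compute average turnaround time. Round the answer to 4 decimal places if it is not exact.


Sort by priority (ascending = highest first):
Order: [(1, 9), (2, 3), (3, 8), (4, 5)]
Completion times:
  Priority 1, burst=9, C=9
  Priority 2, burst=3, C=12
  Priority 3, burst=8, C=20
  Priority 4, burst=5, C=25
Average turnaround = 66/4 = 16.5

16.5


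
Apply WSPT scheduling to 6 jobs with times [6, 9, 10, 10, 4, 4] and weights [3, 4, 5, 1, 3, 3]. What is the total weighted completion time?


Compute p/w ratios and sort ascending (WSPT): [(4, 3), (4, 3), (6, 3), (10, 5), (9, 4), (10, 1)]
Compute weighted completion times:
  Job (p=4,w=3): C=4, w*C=3*4=12
  Job (p=4,w=3): C=8, w*C=3*8=24
  Job (p=6,w=3): C=14, w*C=3*14=42
  Job (p=10,w=5): C=24, w*C=5*24=120
  Job (p=9,w=4): C=33, w*C=4*33=132
  Job (p=10,w=1): C=43, w*C=1*43=43
Total weighted completion time = 373

373


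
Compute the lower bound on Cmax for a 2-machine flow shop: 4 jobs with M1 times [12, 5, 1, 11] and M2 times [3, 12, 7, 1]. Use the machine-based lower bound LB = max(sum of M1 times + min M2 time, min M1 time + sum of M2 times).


LB1 = sum(M1 times) + min(M2 times) = 29 + 1 = 30
LB2 = min(M1 times) + sum(M2 times) = 1 + 23 = 24
Lower bound = max(LB1, LB2) = max(30, 24) = 30

30


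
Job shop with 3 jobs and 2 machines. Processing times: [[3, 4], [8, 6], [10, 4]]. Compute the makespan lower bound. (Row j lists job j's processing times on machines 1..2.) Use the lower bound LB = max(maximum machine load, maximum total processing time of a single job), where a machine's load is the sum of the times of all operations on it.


Machine loads:
  Machine 1: 3 + 8 + 10 = 21
  Machine 2: 4 + 6 + 4 = 14
Max machine load = 21
Job totals:
  Job 1: 7
  Job 2: 14
  Job 3: 14
Max job total = 14
Lower bound = max(21, 14) = 21

21


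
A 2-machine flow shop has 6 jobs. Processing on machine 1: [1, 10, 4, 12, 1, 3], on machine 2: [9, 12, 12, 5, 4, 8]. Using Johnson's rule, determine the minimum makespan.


Apply Johnson's rule:
  Group 1 (a <= b): [(1, 1, 9), (5, 1, 4), (6, 3, 8), (3, 4, 12), (2, 10, 12)]
  Group 2 (a > b): [(4, 12, 5)]
Optimal job order: [1, 5, 6, 3, 2, 4]
Schedule:
  Job 1: M1 done at 1, M2 done at 10
  Job 5: M1 done at 2, M2 done at 14
  Job 6: M1 done at 5, M2 done at 22
  Job 3: M1 done at 9, M2 done at 34
  Job 2: M1 done at 19, M2 done at 46
  Job 4: M1 done at 31, M2 done at 51
Makespan = 51

51


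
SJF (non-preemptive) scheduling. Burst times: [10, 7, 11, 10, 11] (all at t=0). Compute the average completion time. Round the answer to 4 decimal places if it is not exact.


SJF order (ascending): [7, 10, 10, 11, 11]
Completion times:
  Job 1: burst=7, C=7
  Job 2: burst=10, C=17
  Job 3: burst=10, C=27
  Job 4: burst=11, C=38
  Job 5: burst=11, C=49
Average completion = 138/5 = 27.6

27.6


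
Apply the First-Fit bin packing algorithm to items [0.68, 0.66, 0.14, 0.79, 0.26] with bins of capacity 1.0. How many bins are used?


Place items sequentially using First-Fit:
  Item 0.68 -> new Bin 1
  Item 0.66 -> new Bin 2
  Item 0.14 -> Bin 1 (now 0.82)
  Item 0.79 -> new Bin 3
  Item 0.26 -> Bin 2 (now 0.92)
Total bins used = 3

3


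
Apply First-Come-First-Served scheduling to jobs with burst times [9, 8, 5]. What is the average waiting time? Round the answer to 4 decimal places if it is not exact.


FCFS order (as given): [9, 8, 5]
Waiting times:
  Job 1: wait = 0
  Job 2: wait = 9
  Job 3: wait = 17
Sum of waiting times = 26
Average waiting time = 26/3 = 8.6667

8.6667


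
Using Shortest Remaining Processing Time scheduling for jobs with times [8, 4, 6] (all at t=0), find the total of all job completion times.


Since all jobs arrive at t=0, SRPT equals SPT ordering.
SPT order: [4, 6, 8]
Completion times:
  Job 1: p=4, C=4
  Job 2: p=6, C=10
  Job 3: p=8, C=18
Total completion time = 4 + 10 + 18 = 32

32


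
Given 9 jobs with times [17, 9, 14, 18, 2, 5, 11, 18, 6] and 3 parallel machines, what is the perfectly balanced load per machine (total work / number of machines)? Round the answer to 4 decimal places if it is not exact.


Total processing time = 17 + 9 + 14 + 18 + 2 + 5 + 11 + 18 + 6 = 100
Number of machines = 3
Ideal balanced load = 100 / 3 = 33.3333

33.3333


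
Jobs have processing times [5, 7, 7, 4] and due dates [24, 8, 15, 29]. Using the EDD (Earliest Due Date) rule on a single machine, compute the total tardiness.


Sort by due date (EDD order): [(7, 8), (7, 15), (5, 24), (4, 29)]
Compute completion times and tardiness:
  Job 1: p=7, d=8, C=7, tardiness=max(0,7-8)=0
  Job 2: p=7, d=15, C=14, tardiness=max(0,14-15)=0
  Job 3: p=5, d=24, C=19, tardiness=max(0,19-24)=0
  Job 4: p=4, d=29, C=23, tardiness=max(0,23-29)=0
Total tardiness = 0

0


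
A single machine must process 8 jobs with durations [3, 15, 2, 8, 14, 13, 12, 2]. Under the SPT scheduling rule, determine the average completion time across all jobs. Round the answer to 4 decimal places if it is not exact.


Sort jobs by processing time (SPT order): [2, 2, 3, 8, 12, 13, 14, 15]
Compute completion times sequentially:
  Job 1: processing = 2, completes at 2
  Job 2: processing = 2, completes at 4
  Job 3: processing = 3, completes at 7
  Job 4: processing = 8, completes at 15
  Job 5: processing = 12, completes at 27
  Job 6: processing = 13, completes at 40
  Job 7: processing = 14, completes at 54
  Job 8: processing = 15, completes at 69
Sum of completion times = 218
Average completion time = 218/8 = 27.25

27.25


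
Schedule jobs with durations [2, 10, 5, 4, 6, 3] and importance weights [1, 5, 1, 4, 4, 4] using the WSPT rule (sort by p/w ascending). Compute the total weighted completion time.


Compute p/w ratios and sort ascending (WSPT): [(3, 4), (4, 4), (6, 4), (2, 1), (10, 5), (5, 1)]
Compute weighted completion times:
  Job (p=3,w=4): C=3, w*C=4*3=12
  Job (p=4,w=4): C=7, w*C=4*7=28
  Job (p=6,w=4): C=13, w*C=4*13=52
  Job (p=2,w=1): C=15, w*C=1*15=15
  Job (p=10,w=5): C=25, w*C=5*25=125
  Job (p=5,w=1): C=30, w*C=1*30=30
Total weighted completion time = 262

262


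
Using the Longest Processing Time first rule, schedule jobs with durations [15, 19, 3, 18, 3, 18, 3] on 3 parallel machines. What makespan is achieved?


Sort jobs in decreasing order (LPT): [19, 18, 18, 15, 3, 3, 3]
Assign each job to the least loaded machine:
  Machine 1: jobs [19, 3], load = 22
  Machine 2: jobs [18, 15], load = 33
  Machine 3: jobs [18, 3, 3], load = 24
Makespan = max load = 33

33


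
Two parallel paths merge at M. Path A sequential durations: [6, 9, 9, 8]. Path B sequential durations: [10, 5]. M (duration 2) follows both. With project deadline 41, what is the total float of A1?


Forward pass: ES(A1) = sum of predecessors on chain A = 0
EF = ES + duration = 0 + 6 = 6
Backward pass: LF(M) = deadline = 41; LS(M) = 41 - 2 = 39
LF(A1) = LS(M) - sum(successors on chain A) = 39 - 26 = 13
LS = LF - duration = 13 - 6 = 7
Total float = LS - ES = 7 - 0 = 7

7
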